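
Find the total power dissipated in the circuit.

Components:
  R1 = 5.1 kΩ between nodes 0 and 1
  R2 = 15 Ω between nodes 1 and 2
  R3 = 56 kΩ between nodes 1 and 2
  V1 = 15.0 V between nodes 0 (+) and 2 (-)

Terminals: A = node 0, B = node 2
Nodal analysis, taking node 2 as the 0 V reference.
Source V1 fixes V_0 = 15 V.
KCL at each unknown node (sum of currents leaving = 0; resistances in Ω):
  Node 1: (V_1 - 15)/5100 + (V_1 - 0)/15 + (V_1 - 0)/56000 = 0
Collecting terms: 0.06688 × V_1 = 0.002941  =>  V_1 = 0.04398 V
Power in each resistor, P = (ΔV)²/R:
  P_R1 = (15 - 0.04398)²/5100 = 0.04386 W
  P_R2 = (0.04398 - 0)²/15 = 0.0001289 W
  P_R3 = (0.04398 - 0)²/56000 = 0.00000003453 W
P_total = P_R1 + P_R2 + P_R3 = 0.04399 W

Final answer: 0.04399 W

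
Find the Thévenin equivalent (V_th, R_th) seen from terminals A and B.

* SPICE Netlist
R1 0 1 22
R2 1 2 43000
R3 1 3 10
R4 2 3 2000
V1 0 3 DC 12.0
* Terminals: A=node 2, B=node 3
Step 1 — V_th is the open-circuit voltage V_A - V_B (nothing connected across the terminals).
Nodal analysis, taking node 3 as the 0 V reference.
Source V1 fixes V_0 = 12 V.
KCL at each unknown node (sum of currents leaving = 0; resistances in Ω):
  Node 1: (V_1 - 12)/22 + (V_1 - V_2)/43000 + (V_1 - 0)/10 = 0
  Node 2: (V_2 - V_1)/43000 + (V_2 - 0)/2000 = 0
Collecting terms (coefficients in siemens):
  0.1455·V_1 - 0.00002326·V_2 = 0.5455
  0.0005233·V_2 - 0.00002326·V_1 = 0
Determinant D = (0.1455)(0.0005233) - (-0.00002326)(-0.00002326) = 0.00007612
V_1 = [(0.5455)(0.0005233) - (-0.00002326)(0)]/D = 3.749 V
V_2 = [(0.1455)(0) - (0.5455)(-0.00002326)]/D = 0.1666 V
V_th = V_2 - V_3 = 0.1666 - 0 = 0.1666 V
Step 2 — R_th: zero the source — replace V1 by a short circuit (node 3 merges into node 0) — and find the resistance seen between A (node 2) and B (node 0).
Reduce the network between node 2 (A) and node 0 (B) by series/parallel combination:
  Rp1 = R1 ‖ R3 (parallel, both between nodes 0 and 1) = 1/(1/22 + 1/10) = 6.875 Ω
  Rs1 = R2 + Rp1 (series, joined only at node 1) = 43000 + 6.875 = 43010 Ω
  Rp2 = R4 ‖ Rs1 (parallel, both between nodes 0 and 2) = 1/(1/2000 + 1/43010) = 1911 Ω
R_th = 1.911 kΩ

Final answer: V_th = 0.1666 V, R_th = 1.911 kΩ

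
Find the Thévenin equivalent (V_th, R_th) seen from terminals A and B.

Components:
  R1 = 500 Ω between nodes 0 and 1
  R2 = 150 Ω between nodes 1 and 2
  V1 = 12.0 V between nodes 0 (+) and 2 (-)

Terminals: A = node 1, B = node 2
Step 1 — V_th is the open-circuit voltage V_A - V_B (nothing connected across the terminals).
Nodal analysis, taking node 2 as the 0 V reference.
Source V1 fixes V_0 = 12 V.
KCL at each unknown node (sum of currents leaving = 0; resistances in Ω):
  Node 1: (V_1 - 12)/500 + (V_1 - 0)/150 = 0
Collecting terms: 0.008667 × V_1 = 0.024  =>  V_1 = 2.769 V
V_th = V_1 - V_2 = 2.769 - 0 = 2.769 V
Step 2 — R_th: zero the source — replace V1 by a short circuit (node 2 merges into node 0) — and find the resistance seen between A (node 1) and B (node 0).
Reduce the network between node 1 (A) and node 0 (B) by series/parallel combination:
  Rp1 = R1 ‖ R2 (parallel, both between nodes 0 and 1) = 1/(1/500 + 1/150) = 115.4 Ω
R_th = 115.4 Ω

Final answer: V_th = 2.769 V, R_th = 115.4 Ω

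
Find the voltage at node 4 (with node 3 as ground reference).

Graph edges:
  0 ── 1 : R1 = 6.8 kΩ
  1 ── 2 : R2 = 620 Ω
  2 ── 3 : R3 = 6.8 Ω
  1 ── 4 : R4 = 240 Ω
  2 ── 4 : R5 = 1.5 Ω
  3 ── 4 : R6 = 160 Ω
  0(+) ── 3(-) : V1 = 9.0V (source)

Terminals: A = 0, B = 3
Nodal analysis, taking node 3 as the 0 V reference.
Source V1 fixes V_0 = 9 V.
KCL at each unknown node (sum of currents leaving = 0; resistances in Ω):
  Node 1: (V_1 - 9)/6800 + (V_1 - V_2)/620 + (V_1 - V_4)/240 = 0
  Node 2: (V_2 - V_1)/620 + (V_2 - 0)/6.8 + (V_2 - V_4)/1.5 = 0
  Node 4: (V_4 - V_1)/240 + (V_4 - V_2)/1.5 + (V_4 - 0)/160 = 0
Collecting terms (coefficients in siemens):
  0.005927·V_1 - 0.001613·V_2 - 0.004167·V_4 = 0.001324
  0.8153·V_2 - 0.001613·V_1 - 0.6667·V_4 = 0
  0.6771·V_4 - 0.004167·V_1 - 0.6667·V_2 = 0
Solving these 3 simultaneous equations (Gaussian elimination) gives:
  V_1 = 0.2324 V, V_2 = 0.008357 V, V_4 = 0.009659 V
The requested potential is V_4 = 0.009659 V.

Final answer: V_4 = 0.009659 V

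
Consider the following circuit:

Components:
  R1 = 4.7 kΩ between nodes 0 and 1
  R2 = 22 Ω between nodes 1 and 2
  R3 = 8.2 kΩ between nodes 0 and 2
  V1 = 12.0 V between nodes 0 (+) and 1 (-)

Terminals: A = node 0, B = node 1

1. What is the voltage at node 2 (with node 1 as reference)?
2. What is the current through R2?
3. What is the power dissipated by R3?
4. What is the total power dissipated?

Nodal analysis, taking node 1 as the 0 V reference.
Source V1 fixes V_0 = 12 V.
KCL at each unknown node (sum of currents leaving = 0; resistances in Ω):
  Node 2: (V_2 - 0)/22 + (V_2 - 12)/8200 = 0
Collecting terms: 0.04558 × V_2 = 0.001463  =>  V_2 = 0.03211 V
Part 1:
  Read off the nodal solution: V_2 = 0.03211 V
Part 2:
  I_R2 = (V_1 - V_2)/R2 = (0 - 0.03211)/22 = -0.001459 A
  Magnitude: I_R2 = 0.001459 A
Part 3:
  I_R3 = (V_0 - V_2)/R3 = (12 - 0.03211)/8200 = 0.001459 A
  P_R3 = I_R3² × R3 = (0.001459)² × 8200 = 0.01747 W
Part 4:
  Power in each resistor, P = (ΔV)²/R:
    P_R1 = (12 - 0)²/4700 = 0.03064 W
    P_R2 = (0 - 0.03211)²/22 = 0.00004686 W
    P_R3 = (12 - 0.03211)²/8200 = 0.01747 W
  P_total = P_R1 + P_R2 + P_R3 = 0.04815 W

Final answers:
1. V_2 = 0.03211 V
2. I_R2 = 0.001459 A
3. P_R3 = 0.01747 W
4. P_total = 0.04815 W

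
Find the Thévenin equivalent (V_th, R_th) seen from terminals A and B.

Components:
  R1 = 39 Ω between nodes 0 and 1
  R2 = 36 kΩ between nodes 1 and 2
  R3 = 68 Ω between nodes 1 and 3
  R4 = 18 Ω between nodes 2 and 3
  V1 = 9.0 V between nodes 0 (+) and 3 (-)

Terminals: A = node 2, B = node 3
Step 1 — V_th is the open-circuit voltage V_A - V_B (nothing connected across the terminals).
Nodal analysis, taking node 3 as the 0 V reference.
Source V1 fixes V_0 = 9 V.
KCL at each unknown node (sum of currents leaving = 0; resistances in Ω):
  Node 1: (V_1 - 9)/39 + (V_1 - V_2)/36000 + (V_1 - 0)/68 = 0
  Node 2: (V_2 - V_1)/36000 + (V_2 - 0)/18 = 0
Collecting terms (coefficients in siemens):
  0.04037·V_1 - 0.00002778·V_2 = 0.2308
  0.05558·V_2 - 0.00002778·V_1 = 0
Determinant D = (0.04037)(0.05558) - (-0.00002778)(-0.00002778) = 0.002244
V_1 = [(0.2308)(0.05558) - (-0.00002778)(0)]/D = 5.716 V
V_2 = [(0.04037)(0) - (0.2308)(-0.00002778)]/D = 0.002856 V
V_th = V_2 - V_3 = 0.002856 - 0 = 0.002856 V
Step 2 — R_th: zero the source — replace V1 by a short circuit (node 3 merges into node 0) — and find the resistance seen between A (node 2) and B (node 0).
Reduce the network between node 2 (A) and node 0 (B) by series/parallel combination:
  Rp1 = R1 ‖ R3 (parallel, both between nodes 0 and 1) = 1/(1/39 + 1/68) = 24.79 Ω
  Rs1 = R2 + Rp1 (series, joined only at node 1) = 36000 + 24.79 = 36020 Ω
  Rp2 = R4 ‖ Rs1 (parallel, both between nodes 0 and 2) = 1/(1/18 + 1/36020) = 17.99 Ω
R_th = 17.99 Ω

Final answer: V_th = 0.002856 V, R_th = 17.99 Ω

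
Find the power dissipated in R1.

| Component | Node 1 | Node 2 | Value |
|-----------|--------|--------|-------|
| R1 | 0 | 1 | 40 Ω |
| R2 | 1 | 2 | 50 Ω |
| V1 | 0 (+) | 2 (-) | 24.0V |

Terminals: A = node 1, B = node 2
Nodal analysis, taking node 2 as the 0 V reference.
Source V1 fixes V_0 = 24 V.
KCL at each unknown node (sum of currents leaving = 0; resistances in Ω):
  Node 1: (V_1 - 24)/40 + (V_1 - 0)/50 = 0
Collecting terms: 0.045 × V_1 = 0.6  =>  V_1 = 13.33 V
I_R1 = (V_0 - V_1)/R1 = (24 - 13.33)/40 = 0.2667 A
P_R1 = I_R1² × R1 = (0.2667)² × 40 = 2.844 W

Final answer: 2.844 W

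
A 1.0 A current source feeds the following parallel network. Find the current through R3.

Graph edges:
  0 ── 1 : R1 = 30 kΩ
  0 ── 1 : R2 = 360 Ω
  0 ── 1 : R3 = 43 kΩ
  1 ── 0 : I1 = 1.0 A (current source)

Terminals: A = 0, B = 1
All resistors sit directly between nodes 0 and 1, so they are in parallel and share one voltage V; the full source current 1 A splits among them.
1/R_par = 1/30000 + 1/360 + 1/43000 = 0.002834 S  =>  R_par = 352.8 Ω
V = I × R_par = 1 × 352.8 = 352.8 V
I_R3 = V/R3 = 352.8/43000 = 0.008205 A

Final answer: 0.008205 A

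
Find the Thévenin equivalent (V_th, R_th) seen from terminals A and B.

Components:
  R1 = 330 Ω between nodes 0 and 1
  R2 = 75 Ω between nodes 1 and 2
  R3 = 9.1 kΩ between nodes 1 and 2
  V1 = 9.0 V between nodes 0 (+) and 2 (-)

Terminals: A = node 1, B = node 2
Step 1 — V_th is the open-circuit voltage V_A - V_B (nothing connected across the terminals).
Nodal analysis, taking node 2 as the 0 V reference.
Source V1 fixes V_0 = 9 V.
KCL at each unknown node (sum of currents leaving = 0; resistances in Ω):
  Node 1: (V_1 - 9)/330 + (V_1 - 0)/75 + (V_1 - 0)/9100 = 0
Collecting terms: 0.01647 × V_1 = 0.02727  =>  V_1 = 1.656 V
V_th = V_1 - V_2 = 1.656 - 0 = 1.656 V
Step 2 — R_th: zero the source — replace V1 by a short circuit (node 2 merges into node 0) — and find the resistance seen between A (node 1) and B (node 0).
Reduce the network between node 1 (A) and node 0 (B) by series/parallel combination:
  Rp1 = R1 ‖ R2 ‖ R3 (parallel, all between nodes 0 and 1) = 1/(1/330 + 1/75 + 1/9100) = 60.7 Ω
R_th = 60.7 Ω

Final answer: V_th = 1.656 V, R_th = 60.7 Ω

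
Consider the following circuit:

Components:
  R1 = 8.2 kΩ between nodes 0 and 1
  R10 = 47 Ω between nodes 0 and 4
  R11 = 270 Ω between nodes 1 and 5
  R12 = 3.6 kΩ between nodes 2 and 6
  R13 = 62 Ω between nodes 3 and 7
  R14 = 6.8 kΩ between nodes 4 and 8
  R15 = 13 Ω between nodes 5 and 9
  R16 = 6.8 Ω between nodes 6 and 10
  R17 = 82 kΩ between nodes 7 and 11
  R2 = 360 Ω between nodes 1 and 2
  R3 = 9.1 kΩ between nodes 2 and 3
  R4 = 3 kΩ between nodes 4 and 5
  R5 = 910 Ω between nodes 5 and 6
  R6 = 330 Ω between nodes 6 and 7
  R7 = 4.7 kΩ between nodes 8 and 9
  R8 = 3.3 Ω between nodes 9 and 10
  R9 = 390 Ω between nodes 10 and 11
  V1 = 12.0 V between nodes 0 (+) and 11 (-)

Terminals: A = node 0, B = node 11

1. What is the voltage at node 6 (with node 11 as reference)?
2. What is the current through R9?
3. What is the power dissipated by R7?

Nodal analysis, taking node 11 as the 0 V reference.
Source V1 fixes V_0 = 12 V.
KCL at each unknown node (sum of currents leaving = 0; resistances in Ω):
  Node 1: (V_1 - 12)/8200 + (V_1 - V_2)/360 + (V_1 - V_5)/270 = 0
  Node 2: (V_2 - V_1)/360 + (V_2 - V_3)/9100 + (V_2 - V_6)/3600 = 0
  Node 3: (V_3 - V_2)/9100 + (V_3 - V_7)/62 = 0
  Node 4: (V_4 - V_5)/3000 + (V_4 - 12)/47 + (V_4 - V_8)/6800 = 0
  Node 5: (V_5 - V_4)/3000 + (V_5 - V_6)/910 + (V_5 - V_1)/270 + (V_5 - V_9)/13 = 0
  Node 6: (V_6 - V_5)/910 + (V_6 - V_7)/330 + (V_6 - V_2)/3600 + (V_6 - V_10)/6.8 = 0
  Node 7: (V_7 - V_6)/330 + (V_7 - V_3)/62 + (V_7 - 0)/82000 = 0
  Node 8: (V_8 - V_9)/4700 + (V_8 - V_4)/6800 = 0
  Node 9: (V_9 - V_8)/4700 + (V_9 - V_10)/3.3 + (V_9 - V_5)/13 = 0
  Node 10: (V_10 - V_9)/3.3 + (V_10 - 0)/390 + (V_10 - V_6)/6.8 = 0
Collecting terms (coefficients in siemens):
  0.006603·V_1 - 0.002778·V_2 - 0.003704·V_5 = 0.001463
  0.003165·V_2 - 0.002778·V_1 - 0.0001099·V_3 - 0.0002778·V_6 = 0
  0.01624·V_3 - 0.0001099·V_2 - 0.01613·V_7 = 0
  0.02176·V_4 - 0.0003333·V_5 - 0.0001471·V_8 = 0.2553
  0.08206·V_5 - 0.003704·V_1 - 0.0003333·V_4 - 0.001099·V_6 - 0.07692·V_9 = 0
  0.1515·V_6 - 0.0002778·V_2 - 0.001099·V_5 - 0.00303·V_7 - 0.1471·V_10 = 0
  0.01917·V_7 - 0.01613·V_3 - 0.00303·V_6 = 0
  0.0003598·V_8 - 0.0001471·V_4 - 0.0002128·V_9 = 0
  0.3802·V_9 - 0.07692·V_5 - 0.0002128·V_8 - 0.303·V_10 = 0
  0.4527·V_10 - 0.1471·V_6 - 0.303·V_9 = 0
Solving these 10 simultaneous equations (Gaussian elimination) gives:
  V_1 = 2.394 V, V_2 = 2.351 V, V_3 = 2.045 V, V_4 = 11.81 V
  V_5 = 2.11 V, V_6 = 2.04 V, V_7 = 2.043 V, V_8 = 6.041 V
  V_9 = 2.055 V, V_10 = 2.039 V
Part 1:
  Read off the nodal solution: V_6 = 2.04 V
Part 2:
  I_R9 = (V_10 - V_11)/R9 = (2.039 - 0)/390 = 0.005227 A
  Magnitude: I_R9 = 0.005227 A
Part 3:
  I_R7 = (V_8 - V_9)/R7 = (6.041 - 2.055)/4700 = 0.0008481 A
  P_R7 = I_R7² × R7 = (0.0008481)² × 4700 = 0.00338 W

Final answers:
1. V_6 = 2.04 V
2. I_R9 = 0.005227 A
3. P_R7 = 0.00338 W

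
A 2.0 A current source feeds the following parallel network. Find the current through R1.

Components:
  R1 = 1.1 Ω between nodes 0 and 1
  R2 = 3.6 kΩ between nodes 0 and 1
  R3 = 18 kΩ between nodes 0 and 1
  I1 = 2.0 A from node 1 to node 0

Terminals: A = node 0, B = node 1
All resistors sit directly between nodes 0 and 1, so they are in parallel and share one voltage V; the full source current 2 A splits among them.
1/R_par = 1/1.1 + 1/3600 + 1/18000 = 0.9094 S  =>  R_par = 1.1 Ω
V = I × R_par = 2 × 1.1 = 2.199 V
I_R1 = V/R1 = 2.199/1.1 = 1.999 A

Final answer: 1.999 A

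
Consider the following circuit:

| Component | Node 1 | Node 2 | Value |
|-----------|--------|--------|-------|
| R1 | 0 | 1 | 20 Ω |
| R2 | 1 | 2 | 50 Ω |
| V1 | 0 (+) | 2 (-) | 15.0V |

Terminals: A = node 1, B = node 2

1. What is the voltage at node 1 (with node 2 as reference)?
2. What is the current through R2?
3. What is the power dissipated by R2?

Nodal analysis, taking node 2 as the 0 V reference.
Source V1 fixes V_0 = 15 V.
KCL at each unknown node (sum of currents leaving = 0; resistances in Ω):
  Node 1: (V_1 - 15)/20 + (V_1 - 0)/50 = 0
Collecting terms: 0.07 × V_1 = 0.75  =>  V_1 = 10.71 V
Part 1:
  Read off the nodal solution: V_1 = 10.71 V
Part 2:
  I_R2 = (V_1 - V_2)/R2 = (10.71 - 0)/50 = 0.2143 A
  Magnitude: I_R2 = 0.2143 A
Part 3:
  I_R2 = (V_1 - V_2)/R2 = (10.71 - 0)/50 = 0.2143 A
  P_R2 = I_R2² × R2 = (0.2143)² × 50 = 2.296 W

Final answers:
1. V_1 = 10.71 V
2. I_R2 = 0.2143 A
3. P_R2 = 2.296 W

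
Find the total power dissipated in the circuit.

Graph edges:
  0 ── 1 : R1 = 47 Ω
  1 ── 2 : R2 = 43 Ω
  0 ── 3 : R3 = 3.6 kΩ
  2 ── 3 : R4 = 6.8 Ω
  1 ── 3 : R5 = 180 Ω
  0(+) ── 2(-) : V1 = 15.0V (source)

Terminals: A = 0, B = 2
Nodal analysis, taking node 2 as the 0 V reference.
Source V1 fixes V_0 = 15 V.
KCL at each unknown node (sum of currents leaving = 0; resistances in Ω):
  Node 1: (V_1 - 15)/47 + (V_1 - 0)/43 + (V_1 - V_3)/180 = 0
  Node 3: (V_3 - 15)/3600 + (V_3 - 0)/6.8 + (V_3 - V_1)/180 = 0
Collecting terms (coefficients in siemens):
  0.05009·V_1 - 0.005556·V_3 = 0.3191
  0.1529·V_3 - 0.005556·V_1 = 0.004167
Determinant D = (0.05009)(0.1529) - (-0.005556)(-0.005556) = 0.007627
V_1 = [(0.3191)(0.1529) - (-0.005556)(0.004167)]/D = 6.401 V
V_3 = [(0.05009)(0.004167) - (0.3191)(-0.005556)]/D = 0.2598 V
Power in each resistor, P = (ΔV)²/R:
  P_R1 = (15 - 6.401)²/47 = 1.573 W
  P_R2 = (6.401 - 0)²/43 = 0.9527 W
  P_R3 = (15 - 0.2598)²/3600 = 0.06035 W
  P_R4 = (0 - 0.2598)²/6.8 = 0.009928 W
  P_R5 = (6.401 - 0.2598)²/180 = 0.2095 W
P_total = P_R1 + P_R2 + P_R3 + P_R4 + P_R5 = 2.806 W

Final answer: 2.806 W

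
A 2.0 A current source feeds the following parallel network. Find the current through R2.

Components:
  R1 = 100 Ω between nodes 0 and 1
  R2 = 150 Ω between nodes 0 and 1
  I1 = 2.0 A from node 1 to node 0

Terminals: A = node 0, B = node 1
All resistors sit directly between nodes 0 and 1, so they are in parallel and share one voltage V; the full source current 2 A splits among them.
1/R_par = 1/100 + 1/150 = 0.01667 S  =>  R_par = 60 Ω
V = I × R_par = 2 × 60 = 120 V
I_R2 = V/R2 = 120/150 = 0.8 A

Final answer: 0.8 A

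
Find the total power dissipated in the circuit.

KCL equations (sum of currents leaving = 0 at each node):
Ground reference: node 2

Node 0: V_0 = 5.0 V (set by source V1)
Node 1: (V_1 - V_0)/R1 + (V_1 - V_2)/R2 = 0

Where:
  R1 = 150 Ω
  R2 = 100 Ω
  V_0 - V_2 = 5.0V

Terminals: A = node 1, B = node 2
Nodal analysis, taking node 2 as the 0 V reference.
Source V1 fixes V_0 = 5 V.
KCL at each unknown node (sum of currents leaving = 0; resistances in Ω):
  Node 1: (V_1 - 5)/150 + (V_1 - 0)/100 = 0
Collecting terms: 0.01667 × V_1 = 0.03333  =>  V_1 = 2 V
Power in each resistor, P = (ΔV)²/R:
  P_R1 = (5 - 2)²/150 = 0.06 W
  P_R2 = (2 - 0)²/100 = 0.04 W
P_total = P_R1 + P_R2 = 0.1 W

Final answer: 0.1 W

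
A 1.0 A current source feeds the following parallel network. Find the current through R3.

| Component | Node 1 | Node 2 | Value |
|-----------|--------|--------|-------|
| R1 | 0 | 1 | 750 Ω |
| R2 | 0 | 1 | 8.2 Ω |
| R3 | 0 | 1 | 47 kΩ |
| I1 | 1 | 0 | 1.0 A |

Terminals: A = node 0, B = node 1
All resistors sit directly between nodes 0 and 1, so they are in parallel and share one voltage V; the full source current 1 A splits among them.
1/R_par = 1/750 + 1/8.2 + 1/47000 = 0.1233 S  =>  R_par = 8.11 Ω
V = I × R_par = 1 × 8.11 = 8.11 V
I_R3 = V/R3 = 8.11/47000 = 0.0001726 A

Final answer: 0.0001726 A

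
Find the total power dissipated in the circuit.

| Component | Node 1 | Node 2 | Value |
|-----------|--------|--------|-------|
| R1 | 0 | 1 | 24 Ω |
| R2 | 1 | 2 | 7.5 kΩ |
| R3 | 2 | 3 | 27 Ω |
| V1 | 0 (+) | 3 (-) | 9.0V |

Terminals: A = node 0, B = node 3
Nodal analysis, taking node 3 as the 0 V reference.
Source V1 fixes V_0 = 9 V.
KCL at each unknown node (sum of currents leaving = 0; resistances in Ω):
  Node 1: (V_1 - 9)/24 + (V_1 - V_2)/7500 = 0
  Node 2: (V_2 - V_1)/7500 + (V_2 - 0)/27 = 0
Collecting terms (coefficients in siemens):
  0.0418·V_1 - 0.0001333·V_2 = 0.375
  0.03717·V_2 - 0.0001333·V_1 = 0
Determinant D = (0.0418)(0.03717) - (-0.0001333)(-0.0001333) = 0.001554
V_1 = [(0.375)(0.03717) - (-0.0001333)(0)]/D = 8.971 V
V_2 = [(0.0418)(0) - (0.375)(-0.0001333)]/D = 0.03218 V
Power in each resistor, P = (ΔV)²/R:
  P_R1 = (9 - 8.971)²/24 = 0.00003409 W
  P_R2 = (8.971 - 0.03218)²/7500 = 0.01065 W
  P_R3 = (0.03218 - 0)²/27 = 0.00003836 W
P_total = P_R1 + P_R2 + P_R3 = 0.01073 W

Final answer: 0.01073 W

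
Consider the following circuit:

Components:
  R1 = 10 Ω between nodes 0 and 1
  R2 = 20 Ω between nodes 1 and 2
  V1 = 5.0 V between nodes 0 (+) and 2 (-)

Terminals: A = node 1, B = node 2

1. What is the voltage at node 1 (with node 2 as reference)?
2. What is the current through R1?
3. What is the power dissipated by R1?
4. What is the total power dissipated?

Nodal analysis, taking node 2 as the 0 V reference.
Source V1 fixes V_0 = 5 V.
KCL at each unknown node (sum of currents leaving = 0; resistances in Ω):
  Node 1: (V_1 - 5)/10 + (V_1 - 0)/20 = 0
Collecting terms: 0.15 × V_1 = 0.5  =>  V_1 = 3.333 V
Part 1:
  Read off the nodal solution: V_1 = 3.333 V
Part 2:
  I_R1 = (V_0 - V_1)/R1 = (5 - 3.333)/10 = 0.1667 A
  Magnitude: I_R1 = 0.1667 A
Part 3:
  I_R1 = (V_0 - V_1)/R1 = (5 - 3.333)/10 = 0.1667 A
  P_R1 = I_R1² × R1 = (0.1667)² × 10 = 0.2778 W
Part 4:
  Power in each resistor, P = (ΔV)²/R:
    P_R1 = (5 - 3.333)²/10 = 0.2778 W
    P_R2 = (3.333 - 0)²/20 = 0.5556 W
  P_total = P_R1 + P_R2 = 0.8333 W

Final answers:
1. V_1 = 3.333 V
2. I_R1 = 0.1667 A
3. P_R1 = 0.2778 W
4. P_total = 0.8333 W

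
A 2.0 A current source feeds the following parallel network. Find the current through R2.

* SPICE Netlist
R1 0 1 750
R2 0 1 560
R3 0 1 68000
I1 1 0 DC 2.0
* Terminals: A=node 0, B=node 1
All resistors sit directly between nodes 0 and 1, so they are in parallel and share one voltage V; the full source current 2 A splits among them.
1/R_par = 1/750 + 1/560 + 1/68000 = 0.003134 S  =>  R_par = 319.1 Ω
V = I × R_par = 2 × 319.1 = 638.2 V
I_R2 = V/R2 = 638.2/560 = 1.14 A

Final answer: 1.14 A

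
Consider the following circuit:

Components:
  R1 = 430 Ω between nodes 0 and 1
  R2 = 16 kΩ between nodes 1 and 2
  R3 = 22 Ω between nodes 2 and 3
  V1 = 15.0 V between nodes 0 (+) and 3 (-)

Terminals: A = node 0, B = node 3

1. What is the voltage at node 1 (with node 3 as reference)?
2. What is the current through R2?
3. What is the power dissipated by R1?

Nodal analysis, taking node 3 as the 0 V reference.
Source V1 fixes V_0 = 15 V.
KCL at each unknown node (sum of currents leaving = 0; resistances in Ω):
  Node 1: (V_1 - 15)/430 + (V_1 - V_2)/16000 = 0
  Node 2: (V_2 - V_1)/16000 + (V_2 - 0)/22 = 0
Collecting terms (coefficients in siemens):
  0.002388·V_1 - 0.0000625·V_2 = 0.03488
  0.04552·V_2 - 0.0000625·V_1 = 0
Determinant D = (0.002388)(0.04552) - (-0.0000625)(-0.0000625) = 0.0001087
V_1 = [(0.03488)(0.04552) - (-0.0000625)(0)]/D = 14.61 V
V_2 = [(0.002388)(0) - (0.03488)(-0.0000625)]/D = 0.02006 V
Part 1:
  Read off the nodal solution: V_1 = 14.61 V
Part 2:
  I_R2 = (V_1 - V_2)/R2 = (14.61 - 0.02006)/16000 = 0.0009117 A
  Magnitude: I_R2 = 0.0009117 A
Part 3:
  I_R1 = (V_0 - V_1)/R1 = (15 - 14.61)/430 = 0.0009117 A
  P_R1 = I_R1² × R1 = (0.0009117)² × 430 = 0.0003574 W

Final answers:
1. V_1 = 14.61 V
2. I_R2 = 0.0009117 A
3. P_R1 = 0.0003574 W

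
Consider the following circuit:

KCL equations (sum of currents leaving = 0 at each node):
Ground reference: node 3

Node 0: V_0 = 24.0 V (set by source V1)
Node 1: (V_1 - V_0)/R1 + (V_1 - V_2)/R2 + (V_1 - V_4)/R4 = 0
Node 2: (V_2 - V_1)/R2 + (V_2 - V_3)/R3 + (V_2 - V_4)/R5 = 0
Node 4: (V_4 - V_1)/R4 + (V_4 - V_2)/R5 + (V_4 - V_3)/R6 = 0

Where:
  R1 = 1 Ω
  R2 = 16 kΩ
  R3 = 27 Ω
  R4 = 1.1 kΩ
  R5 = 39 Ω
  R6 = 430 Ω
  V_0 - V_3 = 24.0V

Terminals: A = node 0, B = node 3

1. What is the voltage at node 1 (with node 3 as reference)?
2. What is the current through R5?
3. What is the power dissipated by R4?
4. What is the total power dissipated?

Nodal analysis, taking node 3 as the 0 V reference.
Source V1 fixes V_0 = 24 V.
KCL at each unknown node (sum of currents leaving = 0; resistances in Ω):
  Node 1: (V_1 - 24)/1 + (V_1 - V_2)/16000 + (V_1 - V_4)/1100 = 0
  Node 2: (V_2 - V_1)/16000 + (V_2 - 0)/27 + (V_2 - V_4)/39 = 0
  Node 4: (V_4 - V_1)/1100 + (V_4 - V_2)/39 + (V_4 - 0)/430 = 0
Collecting terms (coefficients in siemens):
  1.001·V_1 - 0.0000625·V_2 - 0.0009091·V_4 = 24
  0.06274·V_2 - 0.0000625·V_1 - 0.02564·V_4 = 0
  0.02888·V_4 - 0.0009091·V_1 - 0.02564·V_2 = 0
Solving these 3 simultaneous equations (Gaussian elimination) gives:
  V_1 = 23.98 V, V_2 = 0.5217 V, V_4 = 1.218 V
Part 1:
  Read off the nodal solution: V_1 = 23.98 V
Part 2:
  I_R5 = (V_2 - V_4)/R5 = (0.5217 - 1.218)/39 = -0.01786 A
  Magnitude: I_R5 = 0.01786 A
Part 3:
  I_R4 = (V_1 - V_4)/R4 = (23.98 - 1.218)/1100 = 0.02069 A
  P_R4 = I_R4² × R4 = (0.02069)² × 1100 = 0.4709 W
Part 4:
  Power in each resistor, P = (ΔV)²/R:
    P_R1 = (24 - 23.98)²/1 = 0.0004909 W
    P_R2 = (23.98 - 0.5217)²/16000 = 0.03439 W
    P_R3 = (0.5217 - 0)²/27 = 0.01008 W
    P_R4 = (23.98 - 1.218)²/1100 = 0.4709 W
    P_R5 = (0.5217 - 1.218)²/39 = 0.01244 W
    P_R6 = (0 - 1.218)²/430 = 0.003451 W
  P_total = P_R1 + P_R2 + P_R3 + P_R4 + P_R5 + P_R6 = 0.5318 W

Final answers:
1. V_1 = 23.98 V
2. I_R5 = 0.01786 A
3. P_R4 = 0.4709 W
4. P_total = 0.5318 W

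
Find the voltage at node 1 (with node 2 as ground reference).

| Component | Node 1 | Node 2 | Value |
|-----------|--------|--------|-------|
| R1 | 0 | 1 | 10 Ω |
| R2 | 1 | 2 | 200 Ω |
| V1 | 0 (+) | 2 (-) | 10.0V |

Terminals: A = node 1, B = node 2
Nodal analysis, taking node 2 as the 0 V reference.
Source V1 fixes V_0 = 10 V.
KCL at each unknown node (sum of currents leaving = 0; resistances in Ω):
  Node 1: (V_1 - 10)/10 + (V_1 - 0)/200 = 0
Collecting terms: 0.105 × V_1 = 1  =>  V_1 = 9.524 V
The requested potential is V_1 = 9.524 V.

Final answer: V_1 = 9.524 V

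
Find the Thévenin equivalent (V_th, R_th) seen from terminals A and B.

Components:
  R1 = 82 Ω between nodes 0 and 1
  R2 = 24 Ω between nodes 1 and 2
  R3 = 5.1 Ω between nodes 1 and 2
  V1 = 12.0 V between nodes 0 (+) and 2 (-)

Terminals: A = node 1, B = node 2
Step 1 — V_th is the open-circuit voltage V_A - V_B (nothing connected across the terminals).
Nodal analysis, taking node 2 as the 0 V reference.
Source V1 fixes V_0 = 12 V.
KCL at each unknown node (sum of currents leaving = 0; resistances in Ω):
  Node 1: (V_1 - 12)/82 + (V_1 - 0)/24 + (V_1 - 0)/5.1 = 0
Collecting terms: 0.2499 × V_1 = 0.1463  =>  V_1 = 0.5855 V
V_th = V_1 - V_2 = 0.5855 - 0 = 0.5855 V
Step 2 — R_th: zero the source — replace V1 by a short circuit (node 2 merges into node 0) — and find the resistance seen between A (node 1) and B (node 0).
Reduce the network between node 1 (A) and node 0 (B) by series/parallel combination:
  Rp1 = R1 ‖ R2 ‖ R3 (parallel, all between nodes 0 and 1) = 1/(1/82 + 1/24 + 1/5.1) = 4.001 Ω
R_th = 4.001 Ω

Final answer: V_th = 0.5855 V, R_th = 4.001 Ω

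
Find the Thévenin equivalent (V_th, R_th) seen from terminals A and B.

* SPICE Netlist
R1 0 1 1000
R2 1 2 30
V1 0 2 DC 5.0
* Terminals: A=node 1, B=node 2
Step 1 — V_th is the open-circuit voltage V_A - V_B (nothing connected across the terminals).
Nodal analysis, taking node 2 as the 0 V reference.
Source V1 fixes V_0 = 5 V.
KCL at each unknown node (sum of currents leaving = 0; resistances in Ω):
  Node 1: (V_1 - 5)/1000 + (V_1 - 0)/30 = 0
Collecting terms: 0.03433 × V_1 = 0.005  =>  V_1 = 0.1456 V
V_th = V_1 - V_2 = 0.1456 - 0 = 0.1456 V
Step 2 — R_th: zero the source — replace V1 by a short circuit (node 2 merges into node 0) — and find the resistance seen between A (node 1) and B (node 0).
Reduce the network between node 1 (A) and node 0 (B) by series/parallel combination:
  Rp1 = R1 ‖ R2 (parallel, both between nodes 0 and 1) = 1/(1/1000 + 1/30) = 29.13 Ω
R_th = 29.13 Ω

Final answer: V_th = 0.1456 V, R_th = 29.13 Ω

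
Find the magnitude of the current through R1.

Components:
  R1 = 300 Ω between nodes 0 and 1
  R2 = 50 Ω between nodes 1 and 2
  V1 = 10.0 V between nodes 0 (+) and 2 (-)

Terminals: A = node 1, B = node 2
Nodal analysis, taking node 2 as the 0 V reference.
Source V1 fixes V_0 = 10 V.
KCL at each unknown node (sum of currents leaving = 0; resistances in Ω):
  Node 1: (V_1 - 10)/300 + (V_1 - 0)/50 = 0
Collecting terms: 0.02333 × V_1 = 0.03333  =>  V_1 = 1.429 V
I_R1 = (V_0 - V_1)/R1 = (10 - 1.429)/300 = 0.02857 A
|I_R1| = 0.02857 A

Final answer: |I_R1| = 0.02857 A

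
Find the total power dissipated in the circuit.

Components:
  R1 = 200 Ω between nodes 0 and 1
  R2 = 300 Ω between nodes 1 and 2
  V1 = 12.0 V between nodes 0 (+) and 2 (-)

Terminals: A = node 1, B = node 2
Nodal analysis, taking node 2 as the 0 V reference.
Source V1 fixes V_0 = 12 V.
KCL at each unknown node (sum of currents leaving = 0; resistances in Ω):
  Node 1: (V_1 - 12)/200 + (V_1 - 0)/300 = 0
Collecting terms: 0.008333 × V_1 = 0.06  =>  V_1 = 7.2 V
Power in each resistor, P = (ΔV)²/R:
  P_R1 = (12 - 7.2)²/200 = 0.1152 W
  P_R2 = (7.2 - 0)²/300 = 0.1728 W
P_total = P_R1 + P_R2 = 0.288 W

Final answer: 0.288 W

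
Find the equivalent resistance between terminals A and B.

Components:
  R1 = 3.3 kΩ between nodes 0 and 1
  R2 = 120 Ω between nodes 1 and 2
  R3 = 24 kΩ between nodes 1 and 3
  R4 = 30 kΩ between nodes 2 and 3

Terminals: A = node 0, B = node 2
Reduce the network between node 0 (A) and node 2 (B) by series/parallel combination:
  Rs1 = R3 + R4 (series, joined only at node 3) = 24000 + 30000 = 54000 Ω
  Rp1 = R2 ‖ Rs1 (parallel, both between nodes 1 and 2) = 1/(1/120 + 1/54000) = 119.7 Ω
  Rs2 = R1 + Rp1 (series, joined only at node 1) = 3300 + 119.7 = 3420 Ω
R_eq = 3.42 kΩ

Final answer: 3.42 kΩ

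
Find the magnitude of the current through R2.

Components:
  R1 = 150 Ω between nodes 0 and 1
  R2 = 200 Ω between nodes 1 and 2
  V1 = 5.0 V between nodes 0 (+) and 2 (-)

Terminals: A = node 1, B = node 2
Nodal analysis, taking node 2 as the 0 V reference.
Source V1 fixes V_0 = 5 V.
KCL at each unknown node (sum of currents leaving = 0; resistances in Ω):
  Node 1: (V_1 - 5)/150 + (V_1 - 0)/200 = 0
Collecting terms: 0.01167 × V_1 = 0.03333  =>  V_1 = 2.857 V
I_R2 = (V_1 - V_2)/R2 = (2.857 - 0)/200 = 0.01429 A
|I_R2| = 0.01429 A

Final answer: |I_R2| = 0.01429 A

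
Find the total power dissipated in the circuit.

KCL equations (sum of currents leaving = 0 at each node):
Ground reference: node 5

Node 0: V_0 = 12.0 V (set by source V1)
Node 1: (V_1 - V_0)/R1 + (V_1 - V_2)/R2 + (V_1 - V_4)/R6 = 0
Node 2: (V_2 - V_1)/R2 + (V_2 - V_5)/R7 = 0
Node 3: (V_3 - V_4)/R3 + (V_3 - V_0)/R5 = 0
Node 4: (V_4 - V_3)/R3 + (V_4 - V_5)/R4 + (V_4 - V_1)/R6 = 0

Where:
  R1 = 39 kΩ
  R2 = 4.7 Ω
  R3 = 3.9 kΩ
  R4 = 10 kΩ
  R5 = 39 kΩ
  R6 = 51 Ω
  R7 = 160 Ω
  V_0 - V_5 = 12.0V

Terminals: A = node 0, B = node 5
Nodal analysis, taking node 5 as the 0 V reference.
Source V1 fixes V_0 = 12 V.
KCL at each unknown node (sum of currents leaving = 0; resistances in Ω):
  Node 1: (V_1 - 12)/39000 + (V_1 - V_2)/4.7 + (V_1 - V_4)/51 = 0
  Node 2: (V_2 - V_1)/4.7 + (V_2 - 0)/160 = 0
  Node 3: (V_3 - V_4)/3900 + (V_3 - 12)/39000 = 0
  Node 4: (V_4 - V_3)/3900 + (V_4 - 0)/10000 + (V_4 - V_1)/51 = 0
Collecting terms (coefficients in siemens):
  0.2324·V_1 - 0.2128·V_2 - 0.01961·V_4 = 0.0003077
  0.219·V_2 - 0.2128·V_1 = 0
  0.0002821·V_3 - 0.0002564·V_4 = 0.0003077
  0.01996·V_4 - 0.01961·V_1 - 0.0002564·V_3 = 0
Solving these 4 simultaneous equations (Gaussian elimination) gives:
  V_1 = 0.09416 V, V_2 = 0.09147 V, V_3 = 1.189 V, V_4 = 0.1077 V
Power in each resistor, P = (ΔV)²/R:
  P_R1 = (12 - 0.09416)²/39000 = 0.003635 W
  P_R2 = (0.09416 - 0.09147)²/4.7 = 0.000001536 W
  P_R3 = (1.189 - 0.1077)²/3900 = 0.0002997 W
  P_R4 = (0.1077 - 0)²/10000 = 0.000001161 W
  P_R5 = (12 - 1.189)²/39000 = 0.002997 W
  P_R6 = (0.09416 - 0.1077)²/51 = 0.00000362 W
  P_R7 = (0.09147 - 0)²/160 = 0.0000523 W
P_total = P_R1 + P_R2 + P_R3 + P_R4 + P_R5 + P_R6 + P_R7 = 0.00699 W

Final answer: 0.00699 W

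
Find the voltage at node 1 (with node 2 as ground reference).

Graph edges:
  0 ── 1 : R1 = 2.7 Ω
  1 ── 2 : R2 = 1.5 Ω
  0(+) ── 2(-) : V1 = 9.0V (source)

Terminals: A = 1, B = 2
Nodal analysis, taking node 2 as the 0 V reference.
Source V1 fixes V_0 = 9 V.
KCL at each unknown node (sum of currents leaving = 0; resistances in Ω):
  Node 1: (V_1 - 9)/2.7 + (V_1 - 0)/1.5 = 0
Collecting terms: 1.037 × V_1 = 3.333  =>  V_1 = 3.214 V
The requested potential is V_1 = 3.214 V.

Final answer: V_1 = 3.214 V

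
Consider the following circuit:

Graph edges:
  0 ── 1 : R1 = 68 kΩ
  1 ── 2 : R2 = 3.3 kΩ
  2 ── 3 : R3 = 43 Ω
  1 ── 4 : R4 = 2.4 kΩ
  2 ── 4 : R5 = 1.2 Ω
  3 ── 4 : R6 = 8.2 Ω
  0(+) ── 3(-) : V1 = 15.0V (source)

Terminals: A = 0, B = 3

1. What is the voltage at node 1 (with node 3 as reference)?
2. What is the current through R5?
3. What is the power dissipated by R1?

Nodal analysis, taking node 3 as the 0 V reference.
Source V1 fixes V_0 = 15 V.
KCL at each unknown node (sum of currents leaving = 0; resistances in Ω):
  Node 1: (V_1 - 15)/68000 + (V_1 - V_2)/3300 + (V_1 - V_4)/2400 = 0
  Node 2: (V_2 - V_1)/3300 + (V_2 - 0)/43 + (V_2 - V_4)/1.2 = 0
  Node 4: (V_4 - V_1)/2400 + (V_4 - V_2)/1.2 + (V_4 - 0)/8.2 = 0
Collecting terms (coefficients in siemens):
  0.0007344·V_1 - 0.000303·V_2 - 0.0004167·V_4 = 0.0002206
  0.8569·V_2 - 0.000303·V_1 - 0.8333·V_4 = 0
  0.9557·V_4 - 0.0004167·V_1 - 0.8333·V_2 = 0
Solving these 3 simultaneous equations (Gaussian elimination) gives:
  V_1 = 0.3018 V, V_2 = 0.001544 V, V_4 = 0.001478 V
Part 1:
  Read off the nodal solution: V_1 = 0.3018 V
Part 2:
  I_R5 = (V_2 - V_4)/R5 = (0.001544 - 0.001478)/1.2 = 0.00005509 A
  Magnitude: I_R5 = 0.00005509 A
Part 3:
  I_R1 = (V_0 - V_1)/R1 = (15 - 0.3018)/68000 = 0.0002161 A
  P_R1 = I_R1² × R1 = (0.0002161)² × 68000 = 0.003177 W

Final answers:
1. V_1 = 0.3018 V
2. I_R5 = 5.509e-05 A
3. P_R1 = 0.003177 W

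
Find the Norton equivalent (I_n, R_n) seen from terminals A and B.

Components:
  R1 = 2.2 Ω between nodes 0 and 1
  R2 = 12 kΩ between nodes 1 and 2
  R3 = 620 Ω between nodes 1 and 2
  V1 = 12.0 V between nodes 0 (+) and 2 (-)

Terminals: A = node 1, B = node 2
Find the Thévenin equivalent first; then I_n = V_th/R_th and R_n = R_th.
Step 1 — V_th is the open-circuit voltage V_A - V_B (nothing connected across the terminals).
Nodal analysis, taking node 2 as the 0 V reference.
Source V1 fixes V_0 = 12 V.
KCL at each unknown node (sum of currents leaving = 0; resistances in Ω):
  Node 1: (V_1 - 12)/2.2 + (V_1 - 0)/12000 + (V_1 - 0)/620 = 0
Collecting terms: 0.4562 × V_1 = 5.455  =>  V_1 = 11.96 V
V_th = V_1 - V_2 = 11.96 - 0 = 11.96 V
Step 2 — R_th: zero the source — replace V1 by a short circuit (node 2 merges into node 0) — and find the resistance seen between A (node 1) and B (node 0).
Reduce the network between node 1 (A) and node 0 (B) by series/parallel combination:
  Rp1 = R1 ‖ R2 ‖ R3 (parallel, all between nodes 0 and 1) = 1/(1/2.2 + 1/12000 + 1/620) = 2.192 Ω
R_th = 2.192 Ω
I_n = V_th/R_th = 11.96/2.192 = 5.455 A, and R_n = R_th = 2.192 Ω

Final answer: I_n = 5.455 A, R_n = 2.192 Ω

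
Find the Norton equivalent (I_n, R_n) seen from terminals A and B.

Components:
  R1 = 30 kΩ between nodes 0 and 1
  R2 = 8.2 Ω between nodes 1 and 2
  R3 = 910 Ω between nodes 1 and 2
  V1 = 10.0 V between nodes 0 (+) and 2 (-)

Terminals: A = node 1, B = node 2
Find the Thévenin equivalent first; then I_n = V_th/R_th and R_n = R_th.
Step 1 — V_th is the open-circuit voltage V_A - V_B (nothing connected across the terminals).
Nodal analysis, taking node 2 as the 0 V reference.
Source V1 fixes V_0 = 10 V.
KCL at each unknown node (sum of currents leaving = 0; resistances in Ω):
  Node 1: (V_1 - 10)/30000 + (V_1 - 0)/8.2 + (V_1 - 0)/910 = 0
Collecting terms: 0.1231 × V_1 = 0.0003333  =>  V_1 = 0.002708 V
V_th = V_1 - V_2 = 0.002708 - 0 = 0.002708 V
Step 2 — R_th: zero the source — replace V1 by a short circuit (node 2 merges into node 0) — and find the resistance seen between A (node 1) and B (node 0).
Reduce the network between node 1 (A) and node 0 (B) by series/parallel combination:
  Rp1 = R1 ‖ R2 ‖ R3 (parallel, all between nodes 0 and 1) = 1/(1/30000 + 1/8.2 + 1/910) = 8.125 Ω
R_th = 8.125 Ω
I_n = V_th/R_th = 0.002708/8.125 = 0.0003333 A, and R_n = R_th = 8.125 Ω

Final answer: I_n = 0.0003333 A, R_n = 8.125 Ω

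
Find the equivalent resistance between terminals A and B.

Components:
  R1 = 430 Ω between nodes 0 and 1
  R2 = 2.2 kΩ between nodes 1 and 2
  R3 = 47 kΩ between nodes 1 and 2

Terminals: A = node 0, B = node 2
Reduce the network between node 0 (A) and node 2 (B) by series/parallel combination:
  Rp1 = R2 ‖ R3 (parallel, both between nodes 1 and 2) = 1/(1/2200 + 1/47000) = 2102 Ω
  Rs1 = R1 + Rp1 (series, joined only at node 1) = 430 + 2102 = 2532 Ω
R_eq = 2.532 kΩ

Final answer: 2.532 kΩ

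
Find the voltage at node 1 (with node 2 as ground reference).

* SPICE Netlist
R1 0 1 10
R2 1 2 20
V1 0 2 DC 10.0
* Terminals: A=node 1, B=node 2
Nodal analysis, taking node 2 as the 0 V reference.
Source V1 fixes V_0 = 10 V.
KCL at each unknown node (sum of currents leaving = 0; resistances in Ω):
  Node 1: (V_1 - 10)/10 + (V_1 - 0)/20 = 0
Collecting terms: 0.15 × V_1 = 1  =>  V_1 = 6.667 V
The requested potential is V_1 = 6.667 V.

Final answer: V_1 = 6.667 V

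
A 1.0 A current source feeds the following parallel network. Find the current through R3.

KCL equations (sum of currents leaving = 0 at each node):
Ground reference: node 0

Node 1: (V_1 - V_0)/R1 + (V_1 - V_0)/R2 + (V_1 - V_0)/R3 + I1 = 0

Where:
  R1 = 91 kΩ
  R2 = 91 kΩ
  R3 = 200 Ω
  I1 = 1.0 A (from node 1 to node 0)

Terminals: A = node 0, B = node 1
All resistors sit directly between nodes 0 and 1, so they are in parallel and share one voltage V; the full source current 1 A splits among them.
1/R_par = 1/91000 + 1/91000 + 1/200 = 0.005022 S  =>  R_par = 199.1 Ω
V = I × R_par = 1 × 199.1 = 199.1 V
I_R3 = V/R3 = 199.1/200 = 0.9956 A

Final answer: 0.9956 A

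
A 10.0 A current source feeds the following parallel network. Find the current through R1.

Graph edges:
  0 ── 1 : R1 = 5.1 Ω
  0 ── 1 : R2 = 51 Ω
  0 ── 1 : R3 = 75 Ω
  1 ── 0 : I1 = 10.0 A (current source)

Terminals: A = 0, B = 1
All resistors sit directly between nodes 0 and 1, so they are in parallel and share one voltage V; the full source current 10 A splits among them.
1/R_par = 1/5.1 + 1/51 + 1/75 = 0.229 S  =>  R_par = 4.366 Ω
V = I × R_par = 10 × 4.366 = 43.66 V
I_R1 = V/R1 = 43.66/5.1 = 8.562 A

Final answer: 8.562 A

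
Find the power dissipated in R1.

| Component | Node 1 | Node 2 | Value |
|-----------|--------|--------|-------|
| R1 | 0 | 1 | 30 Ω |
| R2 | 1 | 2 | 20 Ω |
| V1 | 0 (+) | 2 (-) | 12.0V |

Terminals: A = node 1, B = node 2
Nodal analysis, taking node 2 as the 0 V reference.
Source V1 fixes V_0 = 12 V.
KCL at each unknown node (sum of currents leaving = 0; resistances in Ω):
  Node 1: (V_1 - 12)/30 + (V_1 - 0)/20 = 0
Collecting terms: 0.08333 × V_1 = 0.4  =>  V_1 = 4.8 V
I_R1 = (V_0 - V_1)/R1 = (12 - 4.8)/30 = 0.24 A
P_R1 = I_R1² × R1 = (0.24)² × 30 = 1.728 W

Final answer: 1.728 W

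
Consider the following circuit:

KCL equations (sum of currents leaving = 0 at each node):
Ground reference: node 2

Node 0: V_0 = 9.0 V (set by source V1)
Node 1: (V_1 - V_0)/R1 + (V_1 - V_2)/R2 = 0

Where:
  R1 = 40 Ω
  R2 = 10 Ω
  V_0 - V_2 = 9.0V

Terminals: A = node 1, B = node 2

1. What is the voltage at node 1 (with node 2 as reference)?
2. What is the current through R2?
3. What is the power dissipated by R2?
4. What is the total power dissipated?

Nodal analysis, taking node 2 as the 0 V reference.
Source V1 fixes V_0 = 9 V.
KCL at each unknown node (sum of currents leaving = 0; resistances in Ω):
  Node 1: (V_1 - 9)/40 + (V_1 - 0)/10 = 0
Collecting terms: 0.125 × V_1 = 0.225  =>  V_1 = 1.8 V
Part 1:
  Read off the nodal solution: V_1 = 1.8 V
Part 2:
  I_R2 = (V_1 - V_2)/R2 = (1.8 - 0)/10 = 0.18 A
  Magnitude: I_R2 = 0.18 A
Part 3:
  I_R2 = (V_1 - V_2)/R2 = (1.8 - 0)/10 = 0.18 A
  P_R2 = I_R2² × R2 = (0.18)² × 10 = 0.324 W
Part 4:
  Power in each resistor, P = (ΔV)²/R:
    P_R1 = (9 - 1.8)²/40 = 1.296 W
    P_R2 = (1.8 - 0)²/10 = 0.324 W
  P_total = P_R1 + P_R2 = 1.62 W

Final answers:
1. V_1 = 1.8 V
2. I_R2 = 0.18 A
3. P_R2 = 0.324 W
4. P_total = 1.62 W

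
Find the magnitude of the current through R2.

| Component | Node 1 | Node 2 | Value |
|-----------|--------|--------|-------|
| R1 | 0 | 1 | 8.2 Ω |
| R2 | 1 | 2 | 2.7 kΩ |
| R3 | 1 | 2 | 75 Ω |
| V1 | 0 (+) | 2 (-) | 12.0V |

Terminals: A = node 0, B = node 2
Nodal analysis, taking node 2 as the 0 V reference.
Source V1 fixes V_0 = 12 V.
KCL at each unknown node (sum of currents leaving = 0; resistances in Ω):
  Node 1: (V_1 - 12)/8.2 + (V_1 - 0)/2700 + (V_1 - 0)/75 = 0
Collecting terms: 0.1357 × V_1 = 1.463  =>  V_1 = 10.79 V
I_R2 = (V_1 - V_2)/R2 = (10.79 - 0)/2700 = 0.003995 A
|I_R2| = 0.003995 A

Final answer: |I_R2| = 0.003995 A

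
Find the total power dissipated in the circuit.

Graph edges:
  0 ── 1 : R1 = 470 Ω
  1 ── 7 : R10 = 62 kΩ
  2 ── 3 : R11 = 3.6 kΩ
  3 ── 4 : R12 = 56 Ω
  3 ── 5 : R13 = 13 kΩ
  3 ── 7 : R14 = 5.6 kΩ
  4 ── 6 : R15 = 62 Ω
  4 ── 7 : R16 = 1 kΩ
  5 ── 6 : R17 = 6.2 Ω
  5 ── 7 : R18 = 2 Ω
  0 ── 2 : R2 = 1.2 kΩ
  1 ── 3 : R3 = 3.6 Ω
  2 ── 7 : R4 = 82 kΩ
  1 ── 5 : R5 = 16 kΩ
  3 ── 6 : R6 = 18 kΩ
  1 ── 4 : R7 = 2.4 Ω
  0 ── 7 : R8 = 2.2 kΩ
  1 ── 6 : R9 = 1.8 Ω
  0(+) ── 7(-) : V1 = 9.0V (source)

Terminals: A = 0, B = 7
Nodal analysis, taking node 7 as the 0 V reference.
Source V1 fixes V_0 = 9 V.
KCL at each unknown node (sum of currents leaving = 0; resistances in Ω):
  Node 1: (V_1 - 9)/470 + (V_1 - V_3)/3.6 + (V_1 - V_5)/16000 + (V_1 - V_4)/2.4 + (V_1 - V_6)/1.8 + (V_1 - 0)/62000 = 0
  Node 2: (V_2 - 9)/1200 + (V_2 - 0)/82000 + (V_2 - V_3)/3600 = 0
  Node 3: (V_3 - V_1)/3.6 + (V_3 - V_6)/18000 + (V_3 - V_2)/3600 + (V_3 - V_4)/56 + (V_3 - V_5)/13000 + (V_3 - 0)/5600 = 0
  Node 4: (V_4 - V_1)/2.4 + (V_4 - V_3)/56 + (V_4 - V_6)/62 + (V_4 - 0)/1000 = 0
  Node 5: (V_5 - V_1)/16000 + (V_5 - V_3)/13000 + (V_5 - V_6)/6.2 + (V_5 - 0)/2 = 0
  Node 6: (V_6 - V_3)/18000 + (V_6 - V_1)/1.8 + (V_6 - V_4)/62 + (V_6 - V_5)/6.2 = 0
Collecting terms (coefficients in siemens):
  1.252·V_1 - 0.2778·V_3 - 0.4167·V_4 - 0.0000625·V_5 - 0.5556·V_6 = 0.01915
  0.001123·V_2 - 0.0002778·V_3 = 0.0075
  0.2962·V_3 - 0.2778·V_1 - 0.0002778·V_2 - 0.01786·V_4 - 0.00007692·V_5 - 0.00005556·V_6 = 0
  0.4517·V_4 - 0.4167·V_1 - 0.01786·V_3 - 0.01613·V_6 = 0
  0.6614·V_5 - 0.0000625·V_1 - 0.00007692·V_3 - 0.1613·V_6 = 0
  0.733·V_6 - 0.5556·V_1 - 0.00005556·V_3 - 0.01613·V_4 - 0.1613·V_5 = 0
Solving these 6 simultaneous equations (Gaussian elimination) gives:
  V_1 = 0.2017 V, V_2 = 6.728 V, V_3 = 0.2076 V, V_4 = 0.2002 V
  V_5 = 0.04058 V, V_6 = 0.1662 V
Power in each resistor, P = (ΔV)²/R:
  P_R1 = (9 - 0.2017)²/470 = 0.1647 W
  P_R2 = (9 - 6.728)²/1200 = 0.004301 W
  P_R3 = (0.2017 - 0.2076)²/3.6 = 0.00000954 W
  P_R4 = (6.728 - 0)²/82000 = 0.000552 W
  P_R5 = (0.2017 - 0.04058)²/16000 = 0.000001623 W
  P_R6 = (0.2076 - 0.1662)²/18000 = 0.00000009499 W
  P_R7 = (0.2017 - 0.2002)²/2.4 = 0.0000009155 W
  P_R8 = (9 - 0)²/2200 = 0.03682 W
  P_R9 = (0.2017 - 0.1662)²/1.8 = 0.0006997 W
  P_R10 = (0.2017 - 0)²/62000 = 0.0000006564 W
  P_R11 = (6.728 - 0.2076)²/3600 = 0.01181 W
  P_R12 = (0.2076 - 0.2002)²/56 = 0.0000009628 W
  P_R13 = (0.2076 - 0.04058)²/13000 = 0.000002146 W
  P_R14 = (0.2076 - 0)²/5600 = 0.000007695 W
  P_R15 = (0.2002 - 0.1662)²/62 = 0.00001865 W
  P_R16 = (0.2002 - 0)²/1000 = 0.0000401 W
  P_R17 = (0.04058 - 0.1662)²/6.2 = 0.002547 W
  P_R18 = (0.04058 - 0)²/2 = 0.0008234 W
P_total = P_R1 + P_R2 + P_R3 + P_R4 + P_R5 + P_R6 + P_R7 + P_R8 + P_R9 + P_R10 + P_R11 + P_R12 + P_R13 + P_R14 + P_R15 + P_R16 + P_R17 + P_R18 = 0.2223 W

Final answer: 0.2223 W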